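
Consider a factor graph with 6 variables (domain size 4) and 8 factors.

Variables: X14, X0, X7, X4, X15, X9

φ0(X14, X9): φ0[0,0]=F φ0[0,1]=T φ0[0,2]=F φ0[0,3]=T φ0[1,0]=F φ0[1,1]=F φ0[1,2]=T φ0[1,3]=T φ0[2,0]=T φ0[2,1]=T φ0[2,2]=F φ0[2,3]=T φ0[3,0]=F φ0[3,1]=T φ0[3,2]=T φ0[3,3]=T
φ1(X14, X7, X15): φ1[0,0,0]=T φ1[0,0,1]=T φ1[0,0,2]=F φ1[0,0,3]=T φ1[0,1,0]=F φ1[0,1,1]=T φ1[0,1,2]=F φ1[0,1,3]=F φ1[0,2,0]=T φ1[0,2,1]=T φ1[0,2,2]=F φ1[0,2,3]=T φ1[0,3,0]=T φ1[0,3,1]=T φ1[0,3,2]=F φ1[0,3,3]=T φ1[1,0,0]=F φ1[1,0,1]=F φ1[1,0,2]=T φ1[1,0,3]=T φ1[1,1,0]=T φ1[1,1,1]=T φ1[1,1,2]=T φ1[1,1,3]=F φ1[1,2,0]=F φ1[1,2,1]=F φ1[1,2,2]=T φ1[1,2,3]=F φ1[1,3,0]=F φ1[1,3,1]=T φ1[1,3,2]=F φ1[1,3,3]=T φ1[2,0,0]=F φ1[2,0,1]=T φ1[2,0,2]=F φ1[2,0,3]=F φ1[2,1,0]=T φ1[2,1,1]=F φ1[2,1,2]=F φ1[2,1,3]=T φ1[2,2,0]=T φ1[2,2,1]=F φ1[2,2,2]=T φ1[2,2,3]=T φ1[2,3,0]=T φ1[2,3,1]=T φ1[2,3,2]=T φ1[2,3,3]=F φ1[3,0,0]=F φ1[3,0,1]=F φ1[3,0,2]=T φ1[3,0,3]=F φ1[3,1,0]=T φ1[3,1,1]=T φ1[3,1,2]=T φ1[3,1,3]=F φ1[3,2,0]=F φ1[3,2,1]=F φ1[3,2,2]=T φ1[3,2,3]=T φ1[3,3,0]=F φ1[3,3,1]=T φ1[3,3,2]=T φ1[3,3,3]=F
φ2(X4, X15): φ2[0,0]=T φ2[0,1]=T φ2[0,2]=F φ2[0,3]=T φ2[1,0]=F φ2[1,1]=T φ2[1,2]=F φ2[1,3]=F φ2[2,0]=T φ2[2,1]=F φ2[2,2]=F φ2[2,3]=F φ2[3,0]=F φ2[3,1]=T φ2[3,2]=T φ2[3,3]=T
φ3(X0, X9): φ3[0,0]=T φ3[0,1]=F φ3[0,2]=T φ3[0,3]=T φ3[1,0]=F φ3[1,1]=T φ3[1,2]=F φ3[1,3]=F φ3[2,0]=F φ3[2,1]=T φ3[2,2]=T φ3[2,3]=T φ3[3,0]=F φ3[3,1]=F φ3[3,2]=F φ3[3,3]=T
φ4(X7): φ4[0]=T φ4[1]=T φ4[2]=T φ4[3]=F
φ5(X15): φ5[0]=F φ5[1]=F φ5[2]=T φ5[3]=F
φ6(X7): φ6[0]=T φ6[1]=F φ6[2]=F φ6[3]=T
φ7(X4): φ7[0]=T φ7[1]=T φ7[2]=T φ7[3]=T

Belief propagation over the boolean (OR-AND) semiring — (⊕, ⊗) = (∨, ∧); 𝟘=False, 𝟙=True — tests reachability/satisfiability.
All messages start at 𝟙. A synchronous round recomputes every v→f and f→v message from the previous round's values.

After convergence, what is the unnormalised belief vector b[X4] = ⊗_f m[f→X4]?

b[X4] = [F, F, F, T]

init: all messages = 𝟙 over 4 values
r1 m[φ0→X14] = [T, T, T, T]
r1 m[φ0→X9] = [T, T, T, T]
r1 m[φ1→X14] = [T, T, T, T]
r1 m[φ1→X7] = [T, T, T, T]
r1 m[φ1→X15] = [T, T, T, T]
r1 m[φ2→X4] = [T, T, T, T]
r1 m[φ2→X15] = [T, T, T, T]
r1 m[φ3→X0] = [T, T, T, T]
r1 m[φ3→X9] = [T, T, T, T]
r1 m[φ4→X7] = [T, T, T, F]
r1 m[φ5→X15] = [F, F, T, F]
r1 m[φ6→X7] = [T, F, F, T]
r1 m[φ7→X4] = [T, T, T, T]
r1 m[X14→φ0] = [T, T, T, T]
r1 m[X14→φ1] = [T, T, T, T]
r1 m[X0→φ3] = [T, T, T, T]
r1 m[X7→φ1] = [T, T, T, T]
r1 m[X7→φ4] = [T, T, T, T]
r1 m[X7→φ6] = [T, T, T, T]
r1 m[X4→φ2] = [T, T, T, T]
r1 m[X4→φ7] = [T, T, T, T]
r1 m[X15→φ1] = [T, T, T, T]
r1 m[X15→φ2] = [T, T, T, T]
r1 m[X15→φ5] = [T, T, T, T]
r1 m[X9→φ0] = [T, T, T, T]
r1 m[X9→φ3] = [T, T, T, T]
r2 m[φ0→X14] = [T, T, T, T]
r2 m[φ0→X9] = [T, T, T, T]
r2 m[φ1→X14] = [T, T, T, T]
r2 m[φ1→X7] = [T, T, T, T]
r2 m[φ1→X15] = [T, T, T, T]
r2 m[φ2→X4] = [T, T, T, T]
r2 m[φ2→X15] = [T, T, T, T]
r2 m[φ3→X0] = [T, T, T, T]
r2 m[φ3→X9] = [T, T, T, T]
r2 m[φ4→X7] = [T, T, T, F]
r2 m[φ5→X15] = [F, F, T, F]
r2 m[φ6→X7] = [T, F, F, T]
r2 m[φ7→X4] = [T, T, T, T]
r2 m[X14→φ0] = [T, T, T, T]
r2 m[X14→φ1] = [T, T, T, T]
r2 m[X0→φ3] = [T, T, T, T]
r2 m[X7→φ1] = [T, F, F, F]
r2 m[X7→φ4] = [T, F, F, T]
r2 m[X7→φ6] = [T, T, T, F]
r2 m[X4→φ2] = [T, T, T, T]
r2 m[X4→φ7] = [T, T, T, T]
r2 m[X15→φ1] = [F, F, T, F]
r2 m[X15→φ2] = [F, F, T, F]
r2 m[X15→φ5] = [T, T, T, T]
r2 m[X9→φ0] = [T, T, T, T]
r2 m[X9→φ3] = [T, T, T, T]
r3 m[φ0→X14] = [T, T, T, T]
r3 m[φ0→X9] = [T, T, T, T]
r3 m[φ1→X14] = [F, T, F, T]
r3 m[φ1→X7] = [T, T, T, T]
r3 m[φ1→X15] = [T, T, T, T]
r3 m[φ2→X4] = [F, F, F, T]
r3 m[φ2→X15] = [T, T, T, T]
r3 m[φ3→X0] = [T, T, T, T]
r3 m[φ3→X9] = [T, T, T, T]
r3 m[φ4→X7] = [T, T, T, F]
r3 m[φ5→X15] = [F, F, T, F]
r3 m[φ6→X7] = [T, F, F, T]
r3 m[φ7→X4] = [T, T, T, T]
r3 m[X14→φ0] = [T, T, T, T]
r3 m[X14→φ1] = [T, T, T, T]
r3 m[X0→φ3] = [T, T, T, T]
r3 m[X7→φ1] = [T, F, F, F]
r3 m[X7→φ4] = [T, F, F, T]
r3 m[X7→φ6] = [T, T, T, F]
r3 m[X4→φ2] = [T, T, T, T]
r3 m[X4→φ7] = [T, T, T, T]
r3 m[X15→φ1] = [F, F, T, F]
r3 m[X15→φ2] = [F, F, T, F]
r3 m[X15→φ5] = [T, T, T, T]
r3 m[X9→φ0] = [T, T, T, T]
r3 m[X9→φ3] = [T, T, T, T]
r4 m[φ0→X14] = [T, T, T, T]
r4 m[φ0→X9] = [T, T, T, T]
r4 m[φ1→X14] = [F, T, F, T]
r4 m[φ1→X7] = [T, T, T, T]
r4 m[φ1→X15] = [T, T, T, T]
r4 m[φ2→X4] = [F, F, F, T]
r4 m[φ2→X15] = [T, T, T, T]
r4 m[φ3→X0] = [T, T, T, T]
r4 m[φ3→X9] = [T, T, T, T]
r4 m[φ4→X7] = [T, T, T, F]
r4 m[φ5→X15] = [F, F, T, F]
r4 m[φ6→X7] = [T, F, F, T]
r4 m[φ7→X4] = [T, T, T, T]
r4 m[X14→φ0] = [F, T, F, T]
r4 m[X14→φ1] = [T, T, T, T]
r4 m[X0→φ3] = [T, T, T, T]
r4 m[X7→φ1] = [T, F, F, F]
r4 m[X7→φ4] = [T, F, F, T]
r4 m[X7→φ6] = [T, T, T, F]
r4 m[X4→φ2] = [T, T, T, T]
r4 m[X4→φ7] = [F, F, F, T]
r4 m[X15→φ1] = [F, F, T, F]
r4 m[X15→φ2] = [F, F, T, F]
r4 m[X15→φ5] = [T, T, T, T]
r4 m[X9→φ0] = [T, T, T, T]
r4 m[X9→φ3] = [T, T, T, T]
r5 m[φ0→X14] = [T, T, T, T]
r5 m[φ0→X9] = [F, T, T, T]
r5 m[φ1→X14] = [F, T, F, T]
r5 m[φ1→X7] = [T, T, T, T]
r5 m[φ1→X15] = [T, T, T, T]
r5 m[φ2→X4] = [F, F, F, T]
r5 m[φ2→X15] = [T, T, T, T]
r5 m[φ3→X0] = [T, T, T, T]
r5 m[φ3→X9] = [T, T, T, T]
r5 m[φ4→X7] = [T, T, T, F]
r5 m[φ5→X15] = [F, F, T, F]
r5 m[φ6→X7] = [T, F, F, T]
r5 m[φ7→X4] = [T, T, T, T]
r5 m[X14→φ0] = [F, T, F, T]
r5 m[X14→φ1] = [T, T, T, T]
r5 m[X0→φ3] = [T, T, T, T]
r5 m[X7→φ1] = [T, F, F, F]
r5 m[X7→φ4] = [T, F, F, T]
r5 m[X7→φ6] = [T, T, T, F]
r5 m[X4→φ2] = [T, T, T, T]
r5 m[X4→φ7] = [F, F, F, T]
r5 m[X15→φ1] = [F, F, T, F]
r5 m[X15→φ2] = [F, F, T, F]
r5 m[X15→φ5] = [T, T, T, T]
r5 m[X9→φ0] = [T, T, T, T]
r5 m[X9→φ3] = [T, T, T, T]
r6 m[φ0→X14] = [T, T, T, T]
r6 m[φ0→X9] = [F, T, T, T]
r6 m[φ1→X14] = [F, T, F, T]
r6 m[φ1→X7] = [T, T, T, T]
r6 m[φ1→X15] = [T, T, T, T]
r6 m[φ2→X4] = [F, F, F, T]
r6 m[φ2→X15] = [T, T, T, T]
r6 m[φ3→X0] = [T, T, T, T]
r6 m[φ3→X9] = [T, T, T, T]
r6 m[φ4→X7] = [T, T, T, F]
r6 m[φ5→X15] = [F, F, T, F]
r6 m[φ6→X7] = [T, F, F, T]
r6 m[φ7→X4] = [T, T, T, T]
r6 m[X14→φ0] = [F, T, F, T]
r6 m[X14→φ1] = [T, T, T, T]
r6 m[X0→φ3] = [T, T, T, T]
r6 m[X7→φ1] = [T, F, F, F]
r6 m[X7→φ4] = [T, F, F, T]
r6 m[X7→φ6] = [T, T, T, F]
r6 m[X4→φ2] = [T, T, T, T]
r6 m[X4→φ7] = [F, F, F, T]
r6 m[X15→φ1] = [F, F, T, F]
r6 m[X15→φ2] = [F, F, T, F]
r6 m[X15→φ5] = [T, T, T, T]
r6 m[X9→φ0] = [T, T, T, T]
r6 m[X9→φ3] = [F, T, T, T]
r7 m[φ0→X14] = [T, T, T, T]
r7 m[φ0→X9] = [F, T, T, T]
r7 m[φ1→X14] = [F, T, F, T]
r7 m[φ1→X7] = [T, T, T, T]
r7 m[φ1→X15] = [T, T, T, T]
r7 m[φ2→X4] = [F, F, F, T]
r7 m[φ2→X15] = [T, T, T, T]
r7 m[φ3→X0] = [T, T, T, T]
r7 m[φ3→X9] = [T, T, T, T]
r7 m[φ4→X7] = [T, T, T, F]
r7 m[φ5→X15] = [F, F, T, F]
r7 m[φ6→X7] = [T, F, F, T]
r7 m[φ7→X4] = [T, T, T, T]
r7 m[X14→φ0] = [F, T, F, T]
r7 m[X14→φ1] = [T, T, T, T]
r7 m[X0→φ3] = [T, T, T, T]
r7 m[X7→φ1] = [T, F, F, F]
r7 m[X7→φ4] = [T, F, F, T]
r7 m[X7→φ6] = [T, T, T, F]
r7 m[X4→φ2] = [T, T, T, T]
r7 m[X4→φ7] = [F, F, F, T]
r7 m[X15→φ1] = [F, F, T, F]
r7 m[X15→φ2] = [F, F, T, F]
r7 m[X15→φ5] = [T, T, T, T]
r7 m[X9→φ0] = [T, T, T, T]
r7 m[X9→φ3] = [F, T, T, T]
fixed point reached at round 7
b[X4] = ⊗ incoming = [F, F, F, T]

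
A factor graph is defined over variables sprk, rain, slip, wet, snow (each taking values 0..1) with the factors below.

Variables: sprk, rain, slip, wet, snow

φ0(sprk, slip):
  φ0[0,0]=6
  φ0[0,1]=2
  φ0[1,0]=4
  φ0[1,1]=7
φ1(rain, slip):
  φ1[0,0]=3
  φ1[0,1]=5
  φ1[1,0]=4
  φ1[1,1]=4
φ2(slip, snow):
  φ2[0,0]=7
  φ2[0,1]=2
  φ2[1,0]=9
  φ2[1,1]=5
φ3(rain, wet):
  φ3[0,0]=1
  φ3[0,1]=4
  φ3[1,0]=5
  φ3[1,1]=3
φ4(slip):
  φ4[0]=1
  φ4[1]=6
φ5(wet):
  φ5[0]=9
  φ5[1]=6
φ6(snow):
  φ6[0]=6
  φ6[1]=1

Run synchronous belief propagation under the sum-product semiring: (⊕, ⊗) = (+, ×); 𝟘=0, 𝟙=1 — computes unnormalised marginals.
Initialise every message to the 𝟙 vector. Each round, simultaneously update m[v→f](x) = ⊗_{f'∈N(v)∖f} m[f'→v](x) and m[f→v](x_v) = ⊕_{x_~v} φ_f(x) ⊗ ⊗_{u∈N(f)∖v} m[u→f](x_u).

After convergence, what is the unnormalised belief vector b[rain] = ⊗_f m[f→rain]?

init: all messages = 𝟙 over 2 values
r1 m[φ0→sprk] = [8, 11]
r1 m[φ0→slip] = [10, 9]
r1 m[φ1→rain] = [8, 8]
r1 m[φ1→slip] = [7, 9]
r1 m[φ2→slip] = [9, 14]
r1 m[φ2→snow] = [16, 7]
r1 m[φ3→rain] = [5, 8]
r1 m[φ3→wet] = [6, 7]
r1 m[φ4→slip] = [1, 6]
r1 m[φ5→wet] = [9, 6]
r1 m[φ6→snow] = [6, 1]
r1 m[sprk→φ0] = [1, 1]
r1 m[rain→φ1] = [1, 1]
r1 m[rain→φ3] = [1, 1]
r1 m[slip→φ0] = [1, 1]
r1 m[slip→φ1] = [1, 1]
r1 m[slip→φ2] = [1, 1]
r1 m[slip→φ4] = [1, 1]
r1 m[wet→φ3] = [1, 1]
r1 m[wet→φ5] = [1, 1]
r1 m[snow→φ2] = [1, 1]
r1 m[snow→φ6] = [1, 1]
r2 m[φ0→sprk] = [8, 11]
r2 m[φ0→slip] = [10, 9]
r2 m[φ1→rain] = [8, 8]
r2 m[φ1→slip] = [7, 9]
r2 m[φ2→slip] = [9, 14]
r2 m[φ2→snow] = [16, 7]
r2 m[φ3→rain] = [5, 8]
r2 m[φ3→wet] = [6, 7]
r2 m[φ4→slip] = [1, 6]
r2 m[φ5→wet] = [9, 6]
r2 m[φ6→snow] = [6, 1]
r2 m[sprk→φ0] = [1, 1]
r2 m[rain→φ1] = [5, 8]
r2 m[rain→φ3] = [8, 8]
r2 m[slip→φ0] = [63, 756]
r2 m[slip→φ1] = [90, 756]
r2 m[slip→φ2] = [70, 486]
r2 m[slip→φ4] = [630, 1134]
r2 m[wet→φ3] = [9, 6]
r2 m[wet→φ5] = [6, 7]
r2 m[snow→φ2] = [6, 1]
r2 m[snow→φ6] = [16, 7]
r3 m[φ0→sprk] = [1890, 5544]
r3 m[φ0→slip] = [10, 9]
r3 m[φ1→rain] = [4050, 3384]
r3 m[φ1→slip] = [47, 57]
r3 m[φ2→slip] = [44, 59]
r3 m[φ2→snow] = [4864, 2570]
r3 m[φ3→rain] = [33, 63]
r3 m[φ3→wet] = [48, 56]
r3 m[φ4→slip] = [1, 6]
r3 m[φ5→wet] = [9, 6]
r3 m[φ6→snow] = [6, 1]
r3 m[sprk→φ0] = [1, 1]
r3 m[rain→φ1] = [5, 8]
r3 m[rain→φ3] = [8, 8]
r3 m[slip→φ0] = [63, 756]
r3 m[slip→φ1] = [90, 756]
r3 m[slip→φ2] = [70, 486]
r3 m[slip→φ4] = [630, 1134]
r3 m[wet→φ3] = [9, 6]
r3 m[wet→φ5] = [6, 7]
r3 m[snow→φ2] = [6, 1]
r3 m[snow→φ6] = [16, 7]
r4 m[φ0→sprk] = [1890, 5544]
r4 m[φ0→slip] = [10, 9]
r4 m[φ1→rain] = [4050, 3384]
r4 m[φ1→slip] = [47, 57]
r4 m[φ2→slip] = [44, 59]
r4 m[φ2→snow] = [4864, 2570]
r4 m[φ3→rain] = [33, 63]
r4 m[φ3→wet] = [48, 56]
r4 m[φ4→slip] = [1, 6]
r4 m[φ5→wet] = [9, 6]
r4 m[φ6→snow] = [6, 1]
r4 m[sprk→φ0] = [1, 1]
r4 m[rain→φ1] = [33, 63]
r4 m[rain→φ3] = [4050, 3384]
r4 m[slip→φ0] = [2068, 20178]
r4 m[slip→φ1] = [440, 3186]
r4 m[slip→φ2] = [470, 3078]
r4 m[slip→φ4] = [20680, 30267]
r4 m[wet→φ3] = [9, 6]
r4 m[wet→φ5] = [48, 56]
r4 m[snow→φ2] = [6, 1]
r4 m[snow→φ6] = [4864, 2570]
r5 m[φ0→sprk] = [52764, 149518]
r5 m[φ0→slip] = [10, 9]
r5 m[φ1→rain] = [17250, 14504]
r5 m[φ1→slip] = [351, 417]
r5 m[φ2→slip] = [44, 59]
r5 m[φ2→snow] = [30992, 16330]
r5 m[φ3→rain] = [33, 63]
r5 m[φ3→wet] = [20970, 26352]
r5 m[φ4→slip] = [1, 6]
r5 m[φ5→wet] = [9, 6]
r5 m[φ6→snow] = [6, 1]
r5 m[sprk→φ0] = [1, 1]
r5 m[rain→φ1] = [33, 63]
r5 m[rain→φ3] = [4050, 3384]
r5 m[slip→φ0] = [2068, 20178]
r5 m[slip→φ1] = [440, 3186]
r5 m[slip→φ2] = [470, 3078]
r5 m[slip→φ4] = [20680, 30267]
r5 m[wet→φ3] = [9, 6]
r5 m[wet→φ5] = [48, 56]
r5 m[snow→φ2] = [6, 1]
r5 m[snow→φ6] = [4864, 2570]
r6 m[φ0→sprk] = [52764, 149518]
r6 m[φ0→slip] = [10, 9]
r6 m[φ1→rain] = [17250, 14504]
r6 m[φ1→slip] = [351, 417]
r6 m[φ2→slip] = [44, 59]
r6 m[φ2→snow] = [30992, 16330]
r6 m[φ3→rain] = [33, 63]
r6 m[φ3→wet] = [20970, 26352]
r6 m[φ4→slip] = [1, 6]
r6 m[φ5→wet] = [9, 6]
r6 m[φ6→snow] = [6, 1]
r6 m[sprk→φ0] = [1, 1]
r6 m[rain→φ1] = [33, 63]
r6 m[rain→φ3] = [17250, 14504]
r6 m[slip→φ0] = [15444, 147618]
r6 m[slip→φ1] = [440, 3186]
r6 m[slip→φ2] = [3510, 22518]
r6 m[slip→φ4] = [154440, 221427]
r6 m[wet→φ3] = [9, 6]
r6 m[wet→φ5] = [20970, 26352]
r6 m[snow→φ2] = [6, 1]
r6 m[snow→φ6] = [30992, 16330]
r7 m[φ0→sprk] = [387900, 1095102]
r7 m[φ0→slip] = [10, 9]
r7 m[φ1→rain] = [17250, 14504]
r7 m[φ1→slip] = [351, 417]
r7 m[φ2→slip] = [44, 59]
r7 m[φ2→snow] = [227232, 119610]
r7 m[φ3→rain] = [33, 63]
r7 m[φ3→wet] = [89770, 112512]
r7 m[φ4→slip] = [1, 6]
r7 m[φ5→wet] = [9, 6]
r7 m[φ6→snow] = [6, 1]
r7 m[sprk→φ0] = [1, 1]
r7 m[rain→φ1] = [33, 63]
r7 m[rain→φ3] = [17250, 14504]
r7 m[slip→φ0] = [15444, 147618]
r7 m[slip→φ1] = [440, 3186]
r7 m[slip→φ2] = [3510, 22518]
r7 m[slip→φ4] = [154440, 221427]
r7 m[wet→φ3] = [9, 6]
r7 m[wet→φ5] = [20970, 26352]
r7 m[snow→φ2] = [6, 1]
r7 m[snow→φ6] = [30992, 16330]
r8 m[φ0→sprk] = [387900, 1095102]
r8 m[φ0→slip] = [10, 9]
r8 m[φ1→rain] = [17250, 14504]
r8 m[φ1→slip] = [351, 417]
r8 m[φ2→slip] = [44, 59]
r8 m[φ2→snow] = [227232, 119610]
r8 m[φ3→rain] = [33, 63]
r8 m[φ3→wet] = [89770, 112512]
r8 m[φ4→slip] = [1, 6]
r8 m[φ5→wet] = [9, 6]
r8 m[φ6→snow] = [6, 1]
r8 m[sprk→φ0] = [1, 1]
r8 m[rain→φ1] = [33, 63]
r8 m[rain→φ3] = [17250, 14504]
r8 m[slip→φ0] = [15444, 147618]
r8 m[slip→φ1] = [440, 3186]
r8 m[slip→φ2] = [3510, 22518]
r8 m[slip→φ4] = [154440, 221427]
r8 m[wet→φ3] = [9, 6]
r8 m[wet→φ5] = [89770, 112512]
r8 m[snow→φ2] = [6, 1]
r8 m[snow→φ6] = [227232, 119610]
r9 m[φ0→sprk] = [387900, 1095102]
r9 m[φ0→slip] = [10, 9]
r9 m[φ1→rain] = [17250, 14504]
r9 m[φ1→slip] = [351, 417]
r9 m[φ2→slip] = [44, 59]
r9 m[φ2→snow] = [227232, 119610]
r9 m[φ3→rain] = [33, 63]
r9 m[φ3→wet] = [89770, 112512]
r9 m[φ4→slip] = [1, 6]
r9 m[φ5→wet] = [9, 6]
r9 m[φ6→snow] = [6, 1]
r9 m[sprk→φ0] = [1, 1]
r9 m[rain→φ1] = [33, 63]
r9 m[rain→φ3] = [17250, 14504]
r9 m[slip→φ0] = [15444, 147618]
r9 m[slip→φ1] = [440, 3186]
r9 m[slip→φ2] = [3510, 22518]
r9 m[slip→φ4] = [154440, 221427]
r9 m[wet→φ3] = [9, 6]
r9 m[wet→φ5] = [89770, 112512]
r9 m[snow→φ2] = [6, 1]
r9 m[snow→φ6] = [227232, 119610]
fixed point reached at round 9
b[rain] = ⊗ incoming = [569250, 913752]

b[rain] = [569250, 913752]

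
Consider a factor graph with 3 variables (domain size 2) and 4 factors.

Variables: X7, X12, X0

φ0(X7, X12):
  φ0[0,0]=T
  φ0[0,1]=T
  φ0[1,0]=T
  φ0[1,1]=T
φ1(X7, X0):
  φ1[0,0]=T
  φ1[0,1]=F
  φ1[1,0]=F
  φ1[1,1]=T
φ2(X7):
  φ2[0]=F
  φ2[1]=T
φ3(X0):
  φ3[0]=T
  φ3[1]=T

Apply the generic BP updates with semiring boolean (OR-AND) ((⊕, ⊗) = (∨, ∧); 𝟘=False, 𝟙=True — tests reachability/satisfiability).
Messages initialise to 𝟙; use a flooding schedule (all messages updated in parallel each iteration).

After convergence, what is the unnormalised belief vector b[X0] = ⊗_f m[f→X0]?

init: all messages = 𝟙 over 2 values
r1 m[φ0→X7] = [T, T]
r1 m[φ0→X12] = [T, T]
r1 m[φ1→X7] = [T, T]
r1 m[φ1→X0] = [T, T]
r1 m[φ2→X7] = [F, T]
r1 m[φ3→X0] = [T, T]
r1 m[X7→φ0] = [T, T]
r1 m[X7→φ1] = [T, T]
r1 m[X7→φ2] = [T, T]
r1 m[X12→φ0] = [T, T]
r1 m[X0→φ1] = [T, T]
r1 m[X0→φ3] = [T, T]
r2 m[φ0→X7] = [T, T]
r2 m[φ0→X12] = [T, T]
r2 m[φ1→X7] = [T, T]
r2 m[φ1→X0] = [T, T]
r2 m[φ2→X7] = [F, T]
r2 m[φ3→X0] = [T, T]
r2 m[X7→φ0] = [F, T]
r2 m[X7→φ1] = [F, T]
r2 m[X7→φ2] = [T, T]
r2 m[X12→φ0] = [T, T]
r2 m[X0→φ1] = [T, T]
r2 m[X0→φ3] = [T, T]
r3 m[φ0→X7] = [T, T]
r3 m[φ0→X12] = [T, T]
r3 m[φ1→X7] = [T, T]
r3 m[φ1→X0] = [F, T]
r3 m[φ2→X7] = [F, T]
r3 m[φ3→X0] = [T, T]
r3 m[X7→φ0] = [F, T]
r3 m[X7→φ1] = [F, T]
r3 m[X7→φ2] = [T, T]
r3 m[X12→φ0] = [T, T]
r3 m[X0→φ1] = [T, T]
r3 m[X0→φ3] = [T, T]
r4 m[φ0→X7] = [T, T]
r4 m[φ0→X12] = [T, T]
r4 m[φ1→X7] = [T, T]
r4 m[φ1→X0] = [F, T]
r4 m[φ2→X7] = [F, T]
r4 m[φ3→X0] = [T, T]
r4 m[X7→φ0] = [F, T]
r4 m[X7→φ1] = [F, T]
r4 m[X7→φ2] = [T, T]
r4 m[X12→φ0] = [T, T]
r4 m[X0→φ1] = [T, T]
r4 m[X0→φ3] = [F, T]
r5 m[φ0→X7] = [T, T]
r5 m[φ0→X12] = [T, T]
r5 m[φ1→X7] = [T, T]
r5 m[φ1→X0] = [F, T]
r5 m[φ2→X7] = [F, T]
r5 m[φ3→X0] = [T, T]
r5 m[X7→φ0] = [F, T]
r5 m[X7→φ1] = [F, T]
r5 m[X7→φ2] = [T, T]
r5 m[X12→φ0] = [T, T]
r5 m[X0→φ1] = [T, T]
r5 m[X0→φ3] = [F, T]
fixed point reached at round 5
b[X0] = ⊗ incoming = [F, T]

b[X0] = [F, T]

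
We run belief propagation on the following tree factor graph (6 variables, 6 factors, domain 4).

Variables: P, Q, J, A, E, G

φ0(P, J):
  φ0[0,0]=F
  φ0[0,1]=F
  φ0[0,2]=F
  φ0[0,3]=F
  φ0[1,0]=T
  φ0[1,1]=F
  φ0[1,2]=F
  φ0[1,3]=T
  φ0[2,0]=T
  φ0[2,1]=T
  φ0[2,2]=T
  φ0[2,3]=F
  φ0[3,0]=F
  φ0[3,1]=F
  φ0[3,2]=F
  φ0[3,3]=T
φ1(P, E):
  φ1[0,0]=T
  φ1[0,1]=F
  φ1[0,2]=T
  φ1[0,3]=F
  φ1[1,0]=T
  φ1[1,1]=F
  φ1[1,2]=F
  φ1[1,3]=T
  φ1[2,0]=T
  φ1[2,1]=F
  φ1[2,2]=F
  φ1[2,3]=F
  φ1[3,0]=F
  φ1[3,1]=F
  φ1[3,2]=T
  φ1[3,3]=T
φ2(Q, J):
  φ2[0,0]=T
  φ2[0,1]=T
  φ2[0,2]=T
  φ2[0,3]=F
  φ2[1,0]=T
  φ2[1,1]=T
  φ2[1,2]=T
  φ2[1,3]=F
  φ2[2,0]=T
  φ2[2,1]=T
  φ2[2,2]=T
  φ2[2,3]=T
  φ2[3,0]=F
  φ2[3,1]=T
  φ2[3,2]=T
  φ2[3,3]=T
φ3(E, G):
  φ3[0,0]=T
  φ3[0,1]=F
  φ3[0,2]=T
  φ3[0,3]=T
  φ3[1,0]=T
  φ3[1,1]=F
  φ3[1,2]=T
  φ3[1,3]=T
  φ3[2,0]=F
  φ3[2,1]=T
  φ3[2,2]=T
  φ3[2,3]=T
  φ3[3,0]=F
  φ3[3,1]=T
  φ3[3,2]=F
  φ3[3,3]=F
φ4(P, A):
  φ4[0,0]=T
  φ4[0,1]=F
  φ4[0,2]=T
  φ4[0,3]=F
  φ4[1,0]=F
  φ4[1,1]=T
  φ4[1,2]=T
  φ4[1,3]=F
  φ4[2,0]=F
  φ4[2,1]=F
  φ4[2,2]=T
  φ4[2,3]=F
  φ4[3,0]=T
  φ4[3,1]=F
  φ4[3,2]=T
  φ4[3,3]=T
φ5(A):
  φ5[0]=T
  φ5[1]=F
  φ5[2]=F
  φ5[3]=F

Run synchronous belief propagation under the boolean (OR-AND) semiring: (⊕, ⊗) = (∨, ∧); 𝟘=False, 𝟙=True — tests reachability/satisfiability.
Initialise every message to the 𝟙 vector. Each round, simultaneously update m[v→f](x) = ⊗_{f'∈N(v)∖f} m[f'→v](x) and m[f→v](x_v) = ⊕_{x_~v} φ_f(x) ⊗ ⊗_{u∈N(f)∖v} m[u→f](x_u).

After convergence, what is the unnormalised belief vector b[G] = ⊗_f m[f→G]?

init: all messages = 𝟙 over 4 values
r1 m[φ0→P] = [F, T, T, T]
r1 m[φ0→J] = [T, T, T, T]
r1 m[φ1→P] = [T, T, T, T]
r1 m[φ1→E] = [T, F, T, T]
r1 m[φ2→Q] = [T, T, T, T]
r1 m[φ2→J] = [T, T, T, T]
r1 m[φ3→E] = [T, T, T, T]
r1 m[φ3→G] = [T, T, T, T]
r1 m[φ4→P] = [T, T, T, T]
r1 m[φ4→A] = [T, T, T, T]
r1 m[φ5→A] = [T, F, F, F]
r1 m[P→φ0] = [T, T, T, T]
r1 m[P→φ1] = [T, T, T, T]
r1 m[P→φ4] = [T, T, T, T]
r1 m[Q→φ2] = [T, T, T, T]
r1 m[J→φ0] = [T, T, T, T]
r1 m[J→φ2] = [T, T, T, T]
r1 m[A→φ4] = [T, T, T, T]
r1 m[A→φ5] = [T, T, T, T]
r1 m[E→φ1] = [T, T, T, T]
r1 m[E→φ3] = [T, T, T, T]
r1 m[G→φ3] = [T, T, T, T]
r2 m[φ0→P] = [F, T, T, T]
r2 m[φ0→J] = [T, T, T, T]
r2 m[φ1→P] = [T, T, T, T]
r2 m[φ1→E] = [T, F, T, T]
r2 m[φ2→Q] = [T, T, T, T]
r2 m[φ2→J] = [T, T, T, T]
r2 m[φ3→E] = [T, T, T, T]
r2 m[φ3→G] = [T, T, T, T]
r2 m[φ4→P] = [T, T, T, T]
r2 m[φ4→A] = [T, T, T, T]
r2 m[φ5→A] = [T, F, F, F]
r2 m[P→φ0] = [T, T, T, T]
r2 m[P→φ1] = [F, T, T, T]
r2 m[P→φ4] = [F, T, T, T]
r2 m[Q→φ2] = [T, T, T, T]
r2 m[J→φ0] = [T, T, T, T]
r2 m[J→φ2] = [T, T, T, T]
r2 m[A→φ4] = [T, F, F, F]
r2 m[A→φ5] = [T, T, T, T]
r2 m[E→φ1] = [T, T, T, T]
r2 m[E→φ3] = [T, F, T, T]
r2 m[G→φ3] = [T, T, T, T]
r3 m[φ0→P] = [F, T, T, T]
r3 m[φ0→J] = [T, T, T, T]
r3 m[φ1→P] = [T, T, T, T]
r3 m[φ1→E] = [T, F, T, T]
r3 m[φ2→Q] = [T, T, T, T]
r3 m[φ2→J] = [T, T, T, T]
r3 m[φ3→E] = [T, T, T, T]
r3 m[φ3→G] = [T, T, T, T]
r3 m[φ4→P] = [T, F, F, T]
r3 m[φ4→A] = [T, T, T, T]
r3 m[φ5→A] = [T, F, F, F]
r3 m[P→φ0] = [T, T, T, T]
r3 m[P→φ1] = [F, T, T, T]
r3 m[P→φ4] = [F, T, T, T]
r3 m[Q→φ2] = [T, T, T, T]
r3 m[J→φ0] = [T, T, T, T]
r3 m[J→φ2] = [T, T, T, T]
r3 m[A→φ4] = [T, F, F, F]
r3 m[A→φ5] = [T, T, T, T]
r3 m[E→φ1] = [T, T, T, T]
r3 m[E→φ3] = [T, F, T, T]
r3 m[G→φ3] = [T, T, T, T]
r4 m[φ0→P] = [F, T, T, T]
r4 m[φ0→J] = [T, T, T, T]
r4 m[φ1→P] = [T, T, T, T]
r4 m[φ1→E] = [T, F, T, T]
r4 m[φ2→Q] = [T, T, T, T]
r4 m[φ2→J] = [T, T, T, T]
r4 m[φ3→E] = [T, T, T, T]
r4 m[φ3→G] = [T, T, T, T]
r4 m[φ4→P] = [T, F, F, T]
r4 m[φ4→A] = [T, T, T, T]
r4 m[φ5→A] = [T, F, F, F]
r4 m[P→φ0] = [T, F, F, T]
r4 m[P→φ1] = [F, F, F, T]
r4 m[P→φ4] = [F, T, T, T]
r4 m[Q→φ2] = [T, T, T, T]
r4 m[J→φ0] = [T, T, T, T]
r4 m[J→φ2] = [T, T, T, T]
r4 m[A→φ4] = [T, F, F, F]
r4 m[A→φ5] = [T, T, T, T]
r4 m[E→φ1] = [T, T, T, T]
r4 m[E→φ3] = [T, F, T, T]
r4 m[G→φ3] = [T, T, T, T]
r5 m[φ0→P] = [F, T, T, T]
r5 m[φ0→J] = [F, F, F, T]
r5 m[φ1→P] = [T, T, T, T]
r5 m[φ1→E] = [F, F, T, T]
r5 m[φ2→Q] = [T, T, T, T]
r5 m[φ2→J] = [T, T, T, T]
r5 m[φ3→E] = [T, T, T, T]
r5 m[φ3→G] = [T, T, T, T]
r5 m[φ4→P] = [T, F, F, T]
r5 m[φ4→A] = [T, T, T, T]
r5 m[φ5→A] = [T, F, F, F]
r5 m[P→φ0] = [T, F, F, T]
r5 m[P→φ1] = [F, F, F, T]
r5 m[P→φ4] = [F, T, T, T]
r5 m[Q→φ2] = [T, T, T, T]
r5 m[J→φ0] = [T, T, T, T]
r5 m[J→φ2] = [T, T, T, T]
r5 m[A→φ4] = [T, F, F, F]
r5 m[A→φ5] = [T, T, T, T]
r5 m[E→φ1] = [T, T, T, T]
r5 m[E→φ3] = [T, F, T, T]
r5 m[G→φ3] = [T, T, T, T]
r6 m[φ0→P] = [F, T, T, T]
r6 m[φ0→J] = [F, F, F, T]
r6 m[φ1→P] = [T, T, T, T]
r6 m[φ1→E] = [F, F, T, T]
r6 m[φ2→Q] = [T, T, T, T]
r6 m[φ2→J] = [T, T, T, T]
r6 m[φ3→E] = [T, T, T, T]
r6 m[φ3→G] = [T, T, T, T]
r6 m[φ4→P] = [T, F, F, T]
r6 m[φ4→A] = [T, T, T, T]
r6 m[φ5→A] = [T, F, F, F]
r6 m[P→φ0] = [T, F, F, T]
r6 m[P→φ1] = [F, F, F, T]
r6 m[P→φ4] = [F, T, T, T]
r6 m[Q→φ2] = [T, T, T, T]
r6 m[J→φ0] = [T, T, T, T]
r6 m[J→φ2] = [F, F, F, T]
r6 m[A→φ4] = [T, F, F, F]
r6 m[A→φ5] = [T, T, T, T]
r6 m[E→φ1] = [T, T, T, T]
r6 m[E→φ3] = [F, F, T, T]
r6 m[G→φ3] = [T, T, T, T]
r7 m[φ0→P] = [F, T, T, T]
r7 m[φ0→J] = [F, F, F, T]
r7 m[φ1→P] = [T, T, T, T]
r7 m[φ1→E] = [F, F, T, T]
r7 m[φ2→Q] = [F, F, T, T]
r7 m[φ2→J] = [T, T, T, T]
r7 m[φ3→E] = [T, T, T, T]
r7 m[φ3→G] = [F, T, T, T]
r7 m[φ4→P] = [T, F, F, T]
r7 m[φ4→A] = [T, T, T, T]
r7 m[φ5→A] = [T, F, F, F]
r7 m[P→φ0] = [T, F, F, T]
r7 m[P→φ1] = [F, F, F, T]
r7 m[P→φ4] = [F, T, T, T]
r7 m[Q→φ2] = [T, T, T, T]
r7 m[J→φ0] = [T, T, T, T]
r7 m[J→φ2] = [F, F, F, T]
r7 m[A→φ4] = [T, F, F, F]
r7 m[A→φ5] = [T, T, T, T]
r7 m[E→φ1] = [T, T, T, T]
r7 m[E→φ3] = [F, F, T, T]
r7 m[G→φ3] = [T, T, T, T]
r8 m[φ0→P] = [F, T, T, T]
r8 m[φ0→J] = [F, F, F, T]
r8 m[φ1→P] = [T, T, T, T]
r8 m[φ1→E] = [F, F, T, T]
r8 m[φ2→Q] = [F, F, T, T]
r8 m[φ2→J] = [T, T, T, T]
r8 m[φ3→E] = [T, T, T, T]
r8 m[φ3→G] = [F, T, T, T]
r8 m[φ4→P] = [T, F, F, T]
r8 m[φ4→A] = [T, T, T, T]
r8 m[φ5→A] = [T, F, F, F]
r8 m[P→φ0] = [T, F, F, T]
r8 m[P→φ1] = [F, F, F, T]
r8 m[P→φ4] = [F, T, T, T]
r8 m[Q→φ2] = [T, T, T, T]
r8 m[J→φ0] = [T, T, T, T]
r8 m[J→φ2] = [F, F, F, T]
r8 m[A→φ4] = [T, F, F, F]
r8 m[A→φ5] = [T, T, T, T]
r8 m[E→φ1] = [T, T, T, T]
r8 m[E→φ3] = [F, F, T, T]
r8 m[G→φ3] = [T, T, T, T]
fixed point reached at round 8
b[G] = ⊗ incoming = [F, T, T, T]

b[G] = [F, T, T, T]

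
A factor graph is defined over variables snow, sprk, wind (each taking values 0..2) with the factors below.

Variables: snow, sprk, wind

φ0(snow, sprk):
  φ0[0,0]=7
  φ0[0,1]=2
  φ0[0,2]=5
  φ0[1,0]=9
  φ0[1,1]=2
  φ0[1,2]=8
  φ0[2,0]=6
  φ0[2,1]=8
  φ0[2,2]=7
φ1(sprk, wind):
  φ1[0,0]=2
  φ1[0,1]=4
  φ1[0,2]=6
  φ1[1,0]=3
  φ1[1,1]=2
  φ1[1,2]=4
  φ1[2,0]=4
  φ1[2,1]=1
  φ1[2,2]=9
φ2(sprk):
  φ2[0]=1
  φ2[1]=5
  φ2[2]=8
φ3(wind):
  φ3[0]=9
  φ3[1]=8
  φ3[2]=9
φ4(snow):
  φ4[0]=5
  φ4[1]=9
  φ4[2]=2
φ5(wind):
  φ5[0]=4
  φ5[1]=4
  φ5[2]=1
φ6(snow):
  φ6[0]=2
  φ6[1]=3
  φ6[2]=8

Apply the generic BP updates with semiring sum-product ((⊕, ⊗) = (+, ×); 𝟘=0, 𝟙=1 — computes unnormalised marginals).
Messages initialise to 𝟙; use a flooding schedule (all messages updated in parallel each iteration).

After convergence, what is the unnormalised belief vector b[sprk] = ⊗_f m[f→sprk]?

init: all messages = 𝟙 over 3 values
r1 m[φ0→snow] = [14, 19, 21]
r1 m[φ0→sprk] = [22, 12, 20]
r1 m[φ1→sprk] = [12, 9, 14]
r1 m[φ1→wind] = [9, 7, 19]
r1 m[φ2→sprk] = [1, 5, 8]
r1 m[φ3→wind] = [9, 8, 9]
r1 m[φ4→snow] = [5, 9, 2]
r1 m[φ5→wind] = [4, 4, 1]
r1 m[φ6→snow] = [2, 3, 8]
r1 m[snow→φ0] = [1, 1, 1]
r1 m[snow→φ4] = [1, 1, 1]
r1 m[snow→φ6] = [1, 1, 1]
r1 m[sprk→φ0] = [1, 1, 1]
r1 m[sprk→φ1] = [1, 1, 1]
r1 m[sprk→φ2] = [1, 1, 1]
r1 m[wind→φ1] = [1, 1, 1]
r1 m[wind→φ3] = [1, 1, 1]
r1 m[wind→φ5] = [1, 1, 1]
r2 m[φ0→snow] = [14, 19, 21]
r2 m[φ0→sprk] = [22, 12, 20]
r2 m[φ1→sprk] = [12, 9, 14]
r2 m[φ1→wind] = [9, 7, 19]
r2 m[φ2→sprk] = [1, 5, 8]
r2 m[φ3→wind] = [9, 8, 9]
r2 m[φ4→snow] = [5, 9, 2]
r2 m[φ5→wind] = [4, 4, 1]
r2 m[φ6→snow] = [2, 3, 8]
r2 m[snow→φ0] = [10, 27, 16]
r2 m[snow→φ4] = [28, 57, 168]
r2 m[snow→φ6] = [70, 171, 42]
r2 m[sprk→φ0] = [12, 45, 112]
r2 m[sprk→φ1] = [22, 60, 160]
r2 m[sprk→φ2] = [264, 108, 280]
r2 m[wind→φ1] = [36, 32, 9]
r2 m[wind→φ3] = [36, 28, 19]
r2 m[wind→φ5] = [81, 56, 171]
r3 m[φ0→snow] = [734, 1094, 1216]
r3 m[φ0→sprk] = [409, 202, 378]
r3 m[φ1→sprk] = [254, 208, 257]
r3 m[φ1→wind] = [864, 368, 1812]
r3 m[φ2→sprk] = [1, 5, 8]
r3 m[φ3→wind] = [9, 8, 9]
r3 m[φ4→snow] = [5, 9, 2]
r3 m[φ5→wind] = [4, 4, 1]
r3 m[φ6→snow] = [2, 3, 8]
r3 m[snow→φ0] = [10, 27, 16]
r3 m[snow→φ4] = [28, 57, 168]
r3 m[snow→φ6] = [70, 171, 42]
r3 m[sprk→φ0] = [12, 45, 112]
r3 m[sprk→φ1] = [22, 60, 160]
r3 m[sprk→φ2] = [264, 108, 280]
r3 m[wind→φ1] = [36, 32, 9]
r3 m[wind→φ3] = [36, 28, 19]
r3 m[wind→φ5] = [81, 56, 171]
r4 m[φ0→snow] = [734, 1094, 1216]
r4 m[φ0→sprk] = [409, 202, 378]
r4 m[φ1→sprk] = [254, 208, 257]
r4 m[φ1→wind] = [864, 368, 1812]
r4 m[φ2→sprk] = [1, 5, 8]
r4 m[φ3→wind] = [9, 8, 9]
r4 m[φ4→snow] = [5, 9, 2]
r4 m[φ5→wind] = [4, 4, 1]
r4 m[φ6→snow] = [2, 3, 8]
r4 m[snow→φ0] = [10, 27, 16]
r4 m[snow→φ4] = [1468, 3282, 9728]
r4 m[snow→φ6] = [3670, 9846, 2432]
r4 m[sprk→φ0] = [254, 1040, 2056]
r4 m[sprk→φ1] = [409, 1010, 3024]
r4 m[sprk→φ2] = [103886, 42016, 97146]
r4 m[wind→φ1] = [36, 32, 9]
r4 m[wind→φ3] = [3456, 1472, 1812]
r4 m[wind→φ5] = [7776, 2944, 16308]
r5 m[φ0→snow] = [14138, 20814, 24236]
r5 m[φ0→sprk] = [409, 202, 378]
r5 m[φ1→sprk] = [254, 208, 257]
r5 m[φ1→wind] = [15944, 6680, 33710]
r5 m[φ2→sprk] = [1, 5, 8]
r5 m[φ3→wind] = [9, 8, 9]
r5 m[φ4→snow] = [5, 9, 2]
r5 m[φ5→wind] = [4, 4, 1]
r5 m[φ6→snow] = [2, 3, 8]
r5 m[snow→φ0] = [10, 27, 16]
r5 m[snow→φ4] = [1468, 3282, 9728]
r5 m[snow→φ6] = [3670, 9846, 2432]
r5 m[sprk→φ0] = [254, 1040, 2056]
r5 m[sprk→φ1] = [409, 1010, 3024]
r5 m[sprk→φ2] = [103886, 42016, 97146]
r5 m[wind→φ1] = [36, 32, 9]
r5 m[wind→φ3] = [3456, 1472, 1812]
r5 m[wind→φ5] = [7776, 2944, 16308]
r6 m[φ0→snow] = [14138, 20814, 24236]
r6 m[φ0→sprk] = [409, 202, 378]
r6 m[φ1→sprk] = [254, 208, 257]
r6 m[φ1→wind] = [15944, 6680, 33710]
r6 m[φ2→sprk] = [1, 5, 8]
r6 m[φ3→wind] = [9, 8, 9]
r6 m[φ4→snow] = [5, 9, 2]
r6 m[φ5→wind] = [4, 4, 1]
r6 m[φ6→snow] = [2, 3, 8]
r6 m[snow→φ0] = [10, 27, 16]
r6 m[snow→φ4] = [28276, 62442, 193888]
r6 m[snow→φ6] = [70690, 187326, 48472]
r6 m[sprk→φ0] = [254, 1040, 2056]
r6 m[sprk→φ1] = [409, 1010, 3024]
r6 m[sprk→φ2] = [103886, 42016, 97146]
r6 m[wind→φ1] = [36, 32, 9]
r6 m[wind→φ3] = [63776, 26720, 33710]
r6 m[wind→φ5] = [143496, 53440, 303390]
r7 m[φ0→snow] = [14138, 20814, 24236]
r7 m[φ0→sprk] = [409, 202, 378]
r7 m[φ1→sprk] = [254, 208, 257]
r7 m[φ1→wind] = [15944, 6680, 33710]
r7 m[φ2→sprk] = [1, 5, 8]
r7 m[φ3→wind] = [9, 8, 9]
r7 m[φ4→snow] = [5, 9, 2]
r7 m[φ5→wind] = [4, 4, 1]
r7 m[φ6→snow] = [2, 3, 8]
r7 m[snow→φ0] = [10, 27, 16]
r7 m[snow→φ4] = [28276, 62442, 193888]
r7 m[snow→φ6] = [70690, 187326, 48472]
r7 m[sprk→φ0] = [254, 1040, 2056]
r7 m[sprk→φ1] = [409, 1010, 3024]
r7 m[sprk→φ2] = [103886, 42016, 97146]
r7 m[wind→φ1] = [36, 32, 9]
r7 m[wind→φ3] = [63776, 26720, 33710]
r7 m[wind→φ5] = [143496, 53440, 303390]
fixed point reached at round 7
b[sprk] = ⊗ incoming = [103886, 210080, 777168]

b[sprk] = [103886, 210080, 777168]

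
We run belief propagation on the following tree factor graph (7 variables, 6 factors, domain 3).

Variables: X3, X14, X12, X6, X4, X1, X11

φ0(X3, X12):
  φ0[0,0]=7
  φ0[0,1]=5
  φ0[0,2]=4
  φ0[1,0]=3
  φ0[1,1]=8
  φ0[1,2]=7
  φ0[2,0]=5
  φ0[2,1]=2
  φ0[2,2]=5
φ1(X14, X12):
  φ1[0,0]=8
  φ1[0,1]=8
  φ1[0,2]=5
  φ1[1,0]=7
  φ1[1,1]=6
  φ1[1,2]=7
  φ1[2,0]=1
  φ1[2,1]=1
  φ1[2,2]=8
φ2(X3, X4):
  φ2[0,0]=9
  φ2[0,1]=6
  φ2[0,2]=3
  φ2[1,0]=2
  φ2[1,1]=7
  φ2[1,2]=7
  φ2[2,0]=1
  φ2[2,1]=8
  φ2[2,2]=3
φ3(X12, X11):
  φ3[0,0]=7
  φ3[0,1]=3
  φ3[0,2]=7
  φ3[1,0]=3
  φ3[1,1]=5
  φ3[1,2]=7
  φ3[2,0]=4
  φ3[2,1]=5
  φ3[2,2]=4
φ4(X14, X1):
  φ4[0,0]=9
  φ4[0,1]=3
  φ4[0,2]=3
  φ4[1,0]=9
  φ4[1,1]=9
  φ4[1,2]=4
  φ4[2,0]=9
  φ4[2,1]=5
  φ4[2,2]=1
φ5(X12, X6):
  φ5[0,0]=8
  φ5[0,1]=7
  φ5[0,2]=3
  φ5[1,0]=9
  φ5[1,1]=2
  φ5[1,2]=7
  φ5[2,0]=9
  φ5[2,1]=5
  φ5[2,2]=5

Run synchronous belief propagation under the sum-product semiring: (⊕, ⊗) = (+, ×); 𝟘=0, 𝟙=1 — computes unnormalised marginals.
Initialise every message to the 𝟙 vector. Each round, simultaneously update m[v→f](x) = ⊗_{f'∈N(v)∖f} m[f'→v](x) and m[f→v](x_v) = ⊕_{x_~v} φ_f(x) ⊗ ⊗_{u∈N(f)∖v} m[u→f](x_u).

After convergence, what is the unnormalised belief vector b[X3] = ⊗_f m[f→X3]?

b[X3] = [23837400, 23127088, 12208380]

init: all messages = 𝟙 over 3 values
r1 m[φ0→X3] = [16, 18, 12]
r1 m[φ0→X12] = [15, 15, 16]
r1 m[φ1→X14] = [21, 20, 10]
r1 m[φ1→X12] = [16, 15, 20]
r1 m[φ2→X3] = [18, 16, 12]
r1 m[φ2→X4] = [12, 21, 13]
r1 m[φ3→X12] = [17, 15, 13]
r1 m[φ3→X11] = [14, 13, 18]
r1 m[φ4→X14] = [15, 22, 15]
r1 m[φ4→X1] = [27, 17, 8]
r1 m[φ5→X12] = [18, 18, 19]
r1 m[φ5→X6] = [26, 14, 15]
r1 m[X3→φ0] = [1, 1, 1]
r1 m[X3→φ2] = [1, 1, 1]
r1 m[X14→φ1] = [1, 1, 1]
r1 m[X14→φ4] = [1, 1, 1]
r1 m[X12→φ0] = [1, 1, 1]
r1 m[X12→φ1] = [1, 1, 1]
r1 m[X12→φ3] = [1, 1, 1]
r1 m[X12→φ5] = [1, 1, 1]
r1 m[X6→φ5] = [1, 1, 1]
r1 m[X4→φ2] = [1, 1, 1]
r1 m[X1→φ4] = [1, 1, 1]
r1 m[X11→φ3] = [1, 1, 1]
r2 m[φ0→X3] = [16, 18, 12]
r2 m[φ0→X12] = [15, 15, 16]
r2 m[φ1→X14] = [21, 20, 10]
r2 m[φ1→X12] = [16, 15, 20]
r2 m[φ2→X3] = [18, 16, 12]
r2 m[φ2→X4] = [12, 21, 13]
r2 m[φ3→X12] = [17, 15, 13]
r2 m[φ3→X11] = [14, 13, 18]
r2 m[φ4→X14] = [15, 22, 15]
r2 m[φ4→X1] = [27, 17, 8]
r2 m[φ5→X12] = [18, 18, 19]
r2 m[φ5→X6] = [26, 14, 15]
r2 m[X3→φ0] = [18, 16, 12]
r2 m[X3→φ2] = [16, 18, 12]
r2 m[X14→φ1] = [15, 22, 15]
r2 m[X14→φ4] = [21, 20, 10]
r2 m[X12→φ0] = [4896, 4050, 4940]
r2 m[X12→φ1] = [4590, 4050, 3952]
r2 m[X12→φ3] = [4320, 4050, 6080]
r2 m[X12→φ5] = [4080, 3375, 4160]
r2 m[X6→φ5] = [1, 1, 1]
r2 m[X4→φ2] = [1, 1, 1]
r2 m[X1→φ4] = [1, 1, 1]
r2 m[X11→φ3] = [1, 1, 1]
r3 m[φ0→X3] = [74282, 81668, 57280]
r3 m[φ0→X12] = [234, 242, 244]
r3 m[φ1→X14] = [88880, 84094, 40256]
r3 m[φ1→X12] = [289, 267, 349]
r3 m[φ2→X3] = [18, 16, 12]
r3 m[φ2→X4] = [192, 318, 210]
r3 m[φ3→X12] = [17, 15, 13]
r3 m[φ3→X11] = [66710, 63610, 82910]
r3 m[φ4→X14] = [15, 22, 15]
r3 m[φ4→X1] = [459, 293, 153]
r3 m[φ5→X12] = [18, 18, 19]
r3 m[φ5→X6] = [100455, 56110, 56665]
r3 m[X3→φ0] = [18, 16, 12]
r3 m[X3→φ2] = [16, 18, 12]
r3 m[X14→φ1] = [15, 22, 15]
r3 m[X14→φ4] = [21, 20, 10]
r3 m[X12→φ0] = [4896, 4050, 4940]
r3 m[X12→φ1] = [4590, 4050, 3952]
r3 m[X12→φ3] = [4320, 4050, 6080]
r3 m[X12→φ5] = [4080, 3375, 4160]
r3 m[X6→φ5] = [1, 1, 1]
r3 m[X4→φ2] = [1, 1, 1]
r3 m[X1→φ4] = [1, 1, 1]
r3 m[X11→φ3] = [1, 1, 1]
r4 m[φ0→X3] = [74282, 81668, 57280]
r4 m[φ0→X12] = [234, 242, 244]
r4 m[φ1→X14] = [88880, 84094, 40256]
r4 m[φ1→X12] = [289, 267, 349]
r4 m[φ2→X3] = [18, 16, 12]
r4 m[φ2→X4] = [192, 318, 210]
r4 m[φ3→X12] = [17, 15, 13]
r4 m[φ3→X11] = [66710, 63610, 82910]
r4 m[φ4→X14] = [15, 22, 15]
r4 m[φ4→X1] = [459, 293, 153]
r4 m[φ5→X12] = [18, 18, 19]
r4 m[φ5→X6] = [100455, 56110, 56665]
r4 m[X3→φ0] = [18, 16, 12]
r4 m[X3→φ2] = [74282, 81668, 57280]
r4 m[X14→φ1] = [15, 22, 15]
r4 m[X14→φ4] = [88880, 84094, 40256]
r4 m[X12→φ0] = [88434, 72090, 86203]
r4 m[X12→φ1] = [71604, 65340, 60268]
r4 m[X12→φ3] = [1217268, 1163052, 1617964]
r4 m[X12→φ5] = [1149642, 969210, 1107028]
r4 m[X6→φ5] = [1, 1, 1]
r4 m[X4→φ2] = [1, 1, 1]
r4 m[X1→φ4] = [1, 1, 1]
r4 m[X11→φ3] = [1, 1, 1]
r5 m[φ0→X3] = [1324300, 1445443, 1017365]
r5 m[φ0→X12] = [234, 242, 244]
r5 m[φ1→X14] = [1396892, 1315144, 619088]
r5 m[φ1→X12] = [289, 267, 349]
r5 m[φ2→X3] = [18, 16, 12]
r5 m[φ2→X4] = [889154, 1475608, 966362]
r5 m[φ3→X12] = [17, 15, 13]
r5 m[φ3→X11] = [18481888, 17556884, 23134096]
r5 m[φ4→X14] = [15, 22, 15]
r5 m[φ4→X1] = [1919070, 1224766, 643272]
r5 m[φ5→X12] = [18, 18, 19]
r5 m[φ5→X6] = [27883278, 15521054, 15768536]
r5 m[X3→φ0] = [18, 16, 12]
r5 m[X3→φ2] = [74282, 81668, 57280]
r5 m[X14→φ1] = [15, 22, 15]
r5 m[X14→φ4] = [88880, 84094, 40256]
r5 m[X12→φ0] = [88434, 72090, 86203]
r5 m[X12→φ1] = [71604, 65340, 60268]
r5 m[X12→φ3] = [1217268, 1163052, 1617964]
r5 m[X12→φ5] = [1149642, 969210, 1107028]
r5 m[X6→φ5] = [1, 1, 1]
r5 m[X4→φ2] = [1, 1, 1]
r5 m[X1→φ4] = [1, 1, 1]
r5 m[X11→φ3] = [1, 1, 1]
r6 m[φ0→X3] = [1324300, 1445443, 1017365]
r6 m[φ0→X12] = [234, 242, 244]
r6 m[φ1→X14] = [1396892, 1315144, 619088]
r6 m[φ1→X12] = [289, 267, 349]
r6 m[φ2→X3] = [18, 16, 12]
r6 m[φ2→X4] = [889154, 1475608, 966362]
r6 m[φ3→X12] = [17, 15, 13]
r6 m[φ3→X11] = [18481888, 17556884, 23134096]
r6 m[φ4→X14] = [15, 22, 15]
r6 m[φ4→X1] = [1919070, 1224766, 643272]
r6 m[φ5→X12] = [18, 18, 19]
r6 m[φ5→X6] = [27883278, 15521054, 15768536]
r6 m[X3→φ0] = [18, 16, 12]
r6 m[X3→φ2] = [1324300, 1445443, 1017365]
r6 m[X14→φ1] = [15, 22, 15]
r6 m[X14→φ4] = [1396892, 1315144, 619088]
r6 m[X12→φ0] = [88434, 72090, 86203]
r6 m[X12→φ1] = [71604, 65340, 60268]
r6 m[X12→φ3] = [1217268, 1163052, 1617964]
r6 m[X12→φ5] = [1149642, 969210, 1107028]
r6 m[X6→φ5] = [1, 1, 1]
r6 m[X4→φ2] = [1, 1, 1]
r6 m[X1→φ4] = [1, 1, 1]
r6 m[X11→φ3] = [1, 1, 1]
r7 m[φ0→X3] = [1324300, 1445443, 1017365]
r7 m[φ0→X12] = [234, 242, 244]
r7 m[φ1→X14] = [1396892, 1315144, 619088]
r7 m[φ1→X12] = [289, 267, 349]
r7 m[φ2→X3] = [18, 16, 12]
r7 m[φ2→X4] = [15826951, 26202821, 17143096]
r7 m[φ3→X12] = [17, 15, 13]
r7 m[φ3→X11] = [18481888, 17556884, 23134096]
r7 m[φ4→X14] = [15, 22, 15]
r7 m[φ4→X1] = [29980116, 19122412, 10070340]
r7 m[φ5→X12] = [18, 18, 19]
r7 m[φ5→X6] = [27883278, 15521054, 15768536]
r7 m[X3→φ0] = [18, 16, 12]
r7 m[X3→φ2] = [1324300, 1445443, 1017365]
r7 m[X14→φ1] = [15, 22, 15]
r7 m[X14→φ4] = [1396892, 1315144, 619088]
r7 m[X12→φ0] = [88434, 72090, 86203]
r7 m[X12→φ1] = [71604, 65340, 60268]
r7 m[X12→φ3] = [1217268, 1163052, 1617964]
r7 m[X12→φ5] = [1149642, 969210, 1107028]
r7 m[X6→φ5] = [1, 1, 1]
r7 m[X4→φ2] = [1, 1, 1]
r7 m[X1→φ4] = [1, 1, 1]
r7 m[X11→φ3] = [1, 1, 1]
r8 m[φ0→X3] = [1324300, 1445443, 1017365]
r8 m[φ0→X12] = [234, 242, 244]
r8 m[φ1→X14] = [1396892, 1315144, 619088]
r8 m[φ1→X12] = [289, 267, 349]
r8 m[φ2→X3] = [18, 16, 12]
r8 m[φ2→X4] = [15826951, 26202821, 17143096]
r8 m[φ3→X12] = [17, 15, 13]
r8 m[φ3→X11] = [18481888, 17556884, 23134096]
r8 m[φ4→X14] = [15, 22, 15]
r8 m[φ4→X1] = [29980116, 19122412, 10070340]
r8 m[φ5→X12] = [18, 18, 19]
r8 m[φ5→X6] = [27883278, 15521054, 15768536]
r8 m[X3→φ0] = [18, 16, 12]
r8 m[X3→φ2] = [1324300, 1445443, 1017365]
r8 m[X14→φ1] = [15, 22, 15]
r8 m[X14→φ4] = [1396892, 1315144, 619088]
r8 m[X12→φ0] = [88434, 72090, 86203]
r8 m[X12→φ1] = [71604, 65340, 60268]
r8 m[X12→φ3] = [1217268, 1163052, 1617964]
r8 m[X12→φ5] = [1149642, 969210, 1107028]
r8 m[X6→φ5] = [1, 1, 1]
r8 m[X4→φ2] = [1, 1, 1]
r8 m[X1→φ4] = [1, 1, 1]
r8 m[X11→φ3] = [1, 1, 1]
fixed point reached at round 8
b[X3] = ⊗ incoming = [23837400, 23127088, 12208380]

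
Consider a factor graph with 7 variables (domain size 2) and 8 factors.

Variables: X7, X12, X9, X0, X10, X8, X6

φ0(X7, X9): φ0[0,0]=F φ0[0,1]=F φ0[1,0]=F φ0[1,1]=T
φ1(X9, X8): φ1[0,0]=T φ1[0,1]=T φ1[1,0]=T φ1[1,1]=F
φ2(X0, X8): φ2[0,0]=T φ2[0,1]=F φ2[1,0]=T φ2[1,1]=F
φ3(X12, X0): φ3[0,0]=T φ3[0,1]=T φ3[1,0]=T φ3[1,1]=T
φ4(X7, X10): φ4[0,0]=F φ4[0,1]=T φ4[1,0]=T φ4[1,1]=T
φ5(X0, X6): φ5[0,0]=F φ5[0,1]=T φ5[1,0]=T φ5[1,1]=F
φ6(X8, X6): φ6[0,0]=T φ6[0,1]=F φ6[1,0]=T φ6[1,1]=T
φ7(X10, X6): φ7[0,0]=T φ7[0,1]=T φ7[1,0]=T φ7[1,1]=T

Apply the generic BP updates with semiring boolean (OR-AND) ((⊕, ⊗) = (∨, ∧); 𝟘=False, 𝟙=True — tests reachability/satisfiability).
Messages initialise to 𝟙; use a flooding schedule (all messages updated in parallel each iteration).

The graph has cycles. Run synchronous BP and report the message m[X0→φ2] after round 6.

message @ round 6 = [F, T]

init: all messages = 𝟙 over 2 values
r1 m[φ0→X7] = [F, T]
r1 m[φ0→X9] = [F, T]
r1 m[φ1→X9] = [T, T]
r1 m[φ1→X8] = [T, T]
r1 m[φ2→X0] = [T, T]
r1 m[φ2→X8] = [T, F]
r1 m[φ3→X12] = [T, T]
r1 m[φ3→X0] = [T, T]
r1 m[φ4→X7] = [T, T]
r1 m[φ4→X10] = [T, T]
r1 m[φ5→X0] = [T, T]
r1 m[φ5→X6] = [T, T]
r1 m[φ6→X8] = [T, T]
r1 m[φ6→X6] = [T, T]
r1 m[φ7→X10] = [T, T]
r1 m[φ7→X6] = [T, T]
r1 m[X7→φ0] = [T, T]
r1 m[X7→φ4] = [T, T]
r1 m[X12→φ3] = [T, T]
r1 m[X9→φ0] = [T, T]
r1 m[X9→φ1] = [T, T]
r1 m[X0→φ2] = [T, T]
r1 m[X0→φ3] = [T, T]
r1 m[X0→φ5] = [T, T]
r1 m[X10→φ4] = [T, T]
r1 m[X10→φ7] = [T, T]
r1 m[X8→φ1] = [T, T]
r1 m[X8→φ2] = [T, T]
r1 m[X8→φ6] = [T, T]
r1 m[X6→φ5] = [T, T]
r1 m[X6→φ6] = [T, T]
r1 m[X6→φ7] = [T, T]
r2 m[φ0→X7] = [F, T]
r2 m[φ0→X9] = [F, T]
r2 m[φ1→X9] = [T, T]
r2 m[φ1→X8] = [T, T]
r2 m[φ2→X0] = [T, T]
r2 m[φ2→X8] = [T, F]
r2 m[φ3→X12] = [T, T]
r2 m[φ3→X0] = [T, T]
r2 m[φ4→X7] = [T, T]
r2 m[φ4→X10] = [T, T]
r2 m[φ5→X0] = [T, T]
r2 m[φ5→X6] = [T, T]
r2 m[φ6→X8] = [T, T]
r2 m[φ6→X6] = [T, T]
r2 m[φ7→X10] = [T, T]
r2 m[φ7→X6] = [T, T]
r2 m[X7→φ0] = [T, T]
r2 m[X7→φ4] = [F, T]
r2 m[X12→φ3] = [T, T]
r2 m[X9→φ0] = [T, T]
r2 m[X9→φ1] = [F, T]
r2 m[X0→φ2] = [T, T]
r2 m[X0→φ3] = [T, T]
r2 m[X0→φ5] = [T, T]
r2 m[X10→φ4] = [T, T]
r2 m[X10→φ7] = [T, T]
r2 m[X8→φ1] = [T, F]
r2 m[X8→φ2] = [T, T]
r2 m[X8→φ6] = [T, F]
r2 m[X6→φ5] = [T, T]
r2 m[X6→φ6] = [T, T]
r2 m[X6→φ7] = [T, T]
r3 m[φ0→X7] = [F, T]
r3 m[φ0→X9] = [F, T]
r3 m[φ1→X9] = [T, T]
r3 m[φ1→X8] = [T, F]
r3 m[φ2→X0] = [T, T]
r3 m[φ2→X8] = [T, F]
r3 m[φ3→X12] = [T, T]
r3 m[φ3→X0] = [T, T]
r3 m[φ4→X7] = [T, T]
r3 m[φ4→X10] = [T, T]
r3 m[φ5→X0] = [T, T]
r3 m[φ5→X6] = [T, T]
r3 m[φ6→X8] = [T, T]
r3 m[φ6→X6] = [T, F]
r3 m[φ7→X10] = [T, T]
r3 m[φ7→X6] = [T, T]
r3 m[X7→φ0] = [T, T]
r3 m[X7→φ4] = [F, T]
r3 m[X12→φ3] = [T, T]
r3 m[X9→φ0] = [T, T]
r3 m[X9→φ1] = [F, T]
r3 m[X0→φ2] = [T, T]
r3 m[X0→φ3] = [T, T]
r3 m[X0→φ5] = [T, T]
r3 m[X10→φ4] = [T, T]
r3 m[X10→φ7] = [T, T]
r3 m[X8→φ1] = [T, F]
r3 m[X8→φ2] = [T, T]
r3 m[X8→φ6] = [T, F]
r3 m[X6→φ5] = [T, T]
r3 m[X6→φ6] = [T, T]
r3 m[X6→φ7] = [T, T]
r4 m[φ0→X7] = [F, T]
r4 m[φ0→X9] = [F, T]
r4 m[φ1→X9] = [T, T]
r4 m[φ1→X8] = [T, F]
r4 m[φ2→X0] = [T, T]
r4 m[φ2→X8] = [T, F]
r4 m[φ3→X12] = [T, T]
r4 m[φ3→X0] = [T, T]
r4 m[φ4→X7] = [T, T]
r4 m[φ4→X10] = [T, T]
r4 m[φ5→X0] = [T, T]
r4 m[φ5→X6] = [T, T]
r4 m[φ6→X8] = [T, T]
r4 m[φ6→X6] = [T, F]
r4 m[φ7→X10] = [T, T]
r4 m[φ7→X6] = [T, T]
r4 m[X7→φ0] = [T, T]
r4 m[X7→φ4] = [F, T]
r4 m[X12→φ3] = [T, T]
r4 m[X9→φ0] = [T, T]
r4 m[X9→φ1] = [F, T]
r4 m[X0→φ2] = [T, T]
r4 m[X0→φ3] = [T, T]
r4 m[X0→φ5] = [T, T]
r4 m[X10→φ4] = [T, T]
r4 m[X10→φ7] = [T, T]
r4 m[X8→φ1] = [T, F]
r4 m[X8→φ2] = [T, F]
r4 m[X8→φ6] = [T, F]
r4 m[X6→φ5] = [T, F]
r4 m[X6→φ6] = [T, T]
r4 m[X6→φ7] = [T, F]
r5 m[φ0→X7] = [F, T]
r5 m[φ0→X9] = [F, T]
r5 m[φ1→X9] = [T, T]
r5 m[φ1→X8] = [T, F]
r5 m[φ2→X0] = [T, T]
r5 m[φ2→X8] = [T, F]
r5 m[φ3→X12] = [T, T]
r5 m[φ3→X0] = [T, T]
r5 m[φ4→X7] = [T, T]
r5 m[φ4→X10] = [T, T]
r5 m[φ5→X0] = [F, T]
r5 m[φ5→X6] = [T, T]
r5 m[φ6→X8] = [T, T]
r5 m[φ6→X6] = [T, F]
r5 m[φ7→X10] = [T, T]
r5 m[φ7→X6] = [T, T]
r5 m[X7→φ0] = [T, T]
r5 m[X7→φ4] = [F, T]
r5 m[X12→φ3] = [T, T]
r5 m[X9→φ0] = [T, T]
r5 m[X9→φ1] = [F, T]
r5 m[X0→φ2] = [T, T]
r5 m[X0→φ3] = [T, T]
r5 m[X0→φ5] = [T, T]
r5 m[X10→φ4] = [T, T]
r5 m[X10→φ7] = [T, T]
r5 m[X8→φ1] = [T, F]
r5 m[X8→φ2] = [T, F]
r5 m[X8→φ6] = [T, F]
r5 m[X6→φ5] = [T, F]
r5 m[X6→φ6] = [T, T]
r5 m[X6→φ7] = [T, F]
r6 m[φ0→X7] = [F, T]
r6 m[φ0→X9] = [F, T]
r6 m[φ1→X9] = [T, T]
r6 m[φ1→X8] = [T, F]
r6 m[φ2→X0] = [T, T]
r6 m[φ2→X8] = [T, F]
r6 m[φ3→X12] = [T, T]
r6 m[φ3→X0] = [T, T]
r6 m[φ4→X7] = [T, T]
r6 m[φ4→X10] = [T, T]
r6 m[φ5→X0] = [F, T]
r6 m[φ5→X6] = [T, T]
r6 m[φ6→X8] = [T, T]
r6 m[φ6→X6] = [T, F]
r6 m[φ7→X10] = [T, T]
r6 m[φ7→X6] = [T, T]
r6 m[X7→φ0] = [T, T]
r6 m[X7→φ4] = [F, T]
r6 m[X12→φ3] = [T, T]
r6 m[X9→φ0] = [T, T]
r6 m[X9→φ1] = [F, T]
r6 m[X0→φ2] = [F, T]
r6 m[X0→φ3] = [F, T]
r6 m[X0→φ5] = [T, T]
r6 m[X10→φ4] = [T, T]
r6 m[X10→φ7] = [T, T]
r6 m[X8→φ1] = [T, F]
r6 m[X8→φ2] = [T, F]
r6 m[X8→φ6] = [T, F]
r6 m[X6→φ5] = [T, F]
r6 m[X6→φ6] = [T, T]
r6 m[X6→φ7] = [T, F]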